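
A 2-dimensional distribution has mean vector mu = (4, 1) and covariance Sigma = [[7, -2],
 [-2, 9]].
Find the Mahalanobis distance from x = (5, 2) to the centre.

Step 1 — centre the observation: (x - mu) = (1, 1).

Step 2 — invert Sigma. det(Sigma) = 7·9 - (-2)² = 59.
  Sigma^{-1} = (1/det) · [[d, -b], [-b, a]] = [[0.1525, 0.0339],
 [0.0339, 0.1186]].

Step 3 — form the quadratic (x - mu)^T · Sigma^{-1} · (x - mu):
  Sigma^{-1} · (x - mu) = (0.1864, 0.1525).
  (x - mu)^T · [Sigma^{-1} · (x - mu)] = (1)·(0.1864) + (1)·(0.1525) = 0.339.

Step 4 — take square root: d = √(0.339) ≈ 0.5822.

d(x, mu) = √(0.339) ≈ 0.5822


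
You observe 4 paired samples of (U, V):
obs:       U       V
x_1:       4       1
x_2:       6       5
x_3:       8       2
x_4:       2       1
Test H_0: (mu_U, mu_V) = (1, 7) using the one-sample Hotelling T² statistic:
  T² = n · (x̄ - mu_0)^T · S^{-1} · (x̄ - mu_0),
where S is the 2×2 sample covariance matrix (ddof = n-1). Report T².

Step 1 — sample mean vector:
  mean(U) = (4 + 6 + 8 + 2) / 4 = 20/4 = 5
  mean(V) = (1 + 5 + 2 + 1) / 4 = 9/4 = 2.25
  x̄ = (5, 2.25),  deviation x̄ - mu_0 = (5, 2.25) - (1, 7) = (4, -4.75).

Step 2 — sample covariance matrix, S[i,j] = (1/(n-1)) · Σ_k (x_{k,i} - mean_i) · (x_{k,j} - mean_j), divisor n-1 = 3:
  S[U,U] = ((-1)·(-1) + (1)·(1) + (3)·(3) + (-3)·(-3)) / 3 = 20/3 = 6.6667
  S[U,V] = ((-1)·(-1.25) + (1)·(2.75) + (3)·(-0.25) + (-3)·(-1.25)) / 3 = 7/3 = 2.3333
  S[V,V] = ((-1.25)·(-1.25) + (2.75)·(2.75) + (-0.25)·(-0.25) + (-1.25)·(-1.25)) / 3 = 10.75/3 = 3.5833
  S = [[6.6667, 2.3333],
 [2.3333, 3.5833]].

Step 3 — invert S. det(S) = 6.6667·3.5833 - (2.3333)² = 18.4444.
  S^{-1} = (1/det) · [[d, -b], [-b, a]] = [[0.1943, -0.1265],
 [-0.1265, 0.3614]].

Step 4 — quadratic form (x̄ - mu_0)^T · S^{-1} · (x̄ - mu_0):
  S^{-1} · (x̄ - mu_0) = (1.378, -2.2229),
  (x̄ - mu_0)^T · [...] = (4)·(1.378) + (-4.75)·(-2.2229) = 16.0708.

Step 5 — scale by n: T² = 4 · 16.0708 = 64.2831.

T² ≈ 64.2831


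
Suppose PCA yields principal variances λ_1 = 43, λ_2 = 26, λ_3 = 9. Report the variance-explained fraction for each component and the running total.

Step 1 — total variance = trace(Sigma) = Σ λ_i = 43 + 26 + 9 = 78.

Step 2 — fraction explained by component i = λ_i / Σ λ:
  PC1: 43/78 = 0.5513
  PC2: 26/78 = 0.3333
  PC3: 9/78 = 0.1154

Step 3 — cumulative fraction after k components = (λ_1 + ... + λ_k) / Σ λ:
  k = 1: 43/78 = 0.5513
  k = 2: (43 + 26)/78 = 69/78 = 0.8846
  k = 3: (43 + 26 + 9)/78 = 78/78 = 1

Summary (fraction, with percent):

explained: PC1 0.5513 (55.13%), PC2 0.3333 (33.33%), PC3 0.1154 (11.54%);  cumulative: 0.5513, 0.8846, 1


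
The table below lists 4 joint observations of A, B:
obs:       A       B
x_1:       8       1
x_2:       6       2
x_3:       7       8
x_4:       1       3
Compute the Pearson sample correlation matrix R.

Step 1 — column means:
  mean(A) = (8 + 6 + 7 + 1) / 4 = 22/4 = 5.5
  mean(B) = (1 + 2 + 8 + 3) / 4 = 14/4 = 3.5

Step 2 — sample variances and covariances s[i,j] = (1/(n-1)) · Σ_k (x_{k,i} - mean_i) · (x_{k,j} - mean_j), with n-1 = 3:
  s[A,A] = ((2.5)·(2.5) + (0.5)·(0.5) + (1.5)·(1.5) + (-4.5)·(-4.5)) / 3 = 29/3 = 9.6667
  s[A,B] = ((2.5)·(-2.5) + (0.5)·(-1.5) + (1.5)·(4.5) + (-4.5)·(-0.5)) / 3 = 2/3 = 0.6667
  s[B,B] = ((-2.5)·(-2.5) + (-1.5)·(-1.5) + (4.5)·(4.5) + (-0.5)·(-0.5)) / 3 = 29/3 = 9.6667
  Sample standard deviations s_i = √(s[i,i]):
  s(A) = √(9.6667) = 3.1091
  s(B) = √(9.6667) = 3.1091

Step 3 — r_{ij} = s_{ij} / (s_i · s_j):
  r[A,A] = 1 (diagonal).
  r[A,B] = 0.6667 / (3.1091 · 3.1091) = 0.6667 / 9.6667 = 0.069
  r[B,B] = 1 (diagonal).

R is symmetric with unit diagonal. Assembling:

R = [[1, 0.069],
 [0.069, 1]]


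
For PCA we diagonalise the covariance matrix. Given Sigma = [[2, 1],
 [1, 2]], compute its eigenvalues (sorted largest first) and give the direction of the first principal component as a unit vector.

Step 1 — characteristic polynomial of 2×2 Sigma:
  det(Sigma - λI) = λ² - trace · λ + det = 0.
  trace = 2 + 2 = 4, det = 2·2 - (1)² = 3.
Step 2 — discriminant:
  Δ = trace² - 4·det = 16 - 12 = 4.
Step 3 — eigenvalues:
  λ = (trace ± √Δ)/2 = (4 ± 2)/2,
  λ_1 = 3,  λ_2 = 1.

Step 4 — unit eigenvector for λ_1: solve (Sigma - λ_1 I)v = 0. First row:
  (2 - 3)·v_x + (1)·v_y = 0, i.e. (-1)·v_x + (1)·v_y = 0,
  so v ∝ (b, λ_1 - a) = (1, 1) = u.
  ||u|| = √((1)² + (1)²) = √(2) ≈ 1.4142,
  v_1 = u/||u|| ≈ (0.7071, 0.7071) (||v_1|| = 1).

λ_1 = 3,  λ_2 = 1;  v_1 ≈ (0.7071, 0.7071)


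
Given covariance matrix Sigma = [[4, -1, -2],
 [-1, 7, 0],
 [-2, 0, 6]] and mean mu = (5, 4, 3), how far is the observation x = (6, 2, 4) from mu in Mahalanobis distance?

Step 1 — centre the observation: (x - mu) = (1, -2, 1).

Step 2 — invert Sigma (cofactor / det for 3×3, or solve directly):
  Sigma^{-1} = [[0.3134, 0.0448, 0.1045],
 [0.0448, 0.1493, 0.0149],
 [0.1045, 0.0149, 0.2015]].

Step 3 — form the quadratic (x - mu)^T · Sigma^{-1} · (x - mu):
  Sigma^{-1} · (x - mu) = (0.3284, -0.2388, 0.2761).
  (x - mu)^T · [Sigma^{-1} · (x - mu)] = (1)·(0.3284) + (-2)·(-0.2388) + (1)·(0.2761) = 1.0821.

Step 4 — take square root: d = √(1.0821) ≈ 1.0402.

d(x, mu) = √(1.0821) ≈ 1.0402


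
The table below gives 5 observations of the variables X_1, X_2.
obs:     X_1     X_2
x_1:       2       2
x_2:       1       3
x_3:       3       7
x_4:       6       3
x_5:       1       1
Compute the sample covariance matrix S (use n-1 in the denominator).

Step 1 — column means:
  mean(X_1) = (2 + 1 + 3 + 6 + 1) / 5 = 13/5 = 2.6
  mean(X_2) = (2 + 3 + 7 + 3 + 1) / 5 = 16/5 = 3.2

Step 2 — sample covariance S[i,j] = (1/(n-1)) · Σ_k (x_{k,i} - mean_i) · (x_{k,j} - mean_j), with n-1 = 4.
  S[X_1,X_1] = ((-0.6)·(-0.6) + (-1.6)·(-1.6) + (0.4)·(0.4) + (3.4)·(3.4) + (-1.6)·(-1.6)) / 4 = 17.2/4 = 4.3
  S[X_1,X_2] = ((-0.6)·(-1.2) + (-1.6)·(-0.2) + (0.4)·(3.8) + (3.4)·(-0.2) + (-1.6)·(-2.2)) / 4 = 5.4/4 = 1.35
  S[X_2,X_2] = ((-1.2)·(-1.2) + (-0.2)·(-0.2) + (3.8)·(3.8) + (-0.2)·(-0.2) + (-2.2)·(-2.2)) / 4 = 20.8/4 = 5.2

S is symmetric (S[j,i] = S[i,j]). Assembling:

S = [[4.3, 1.35],
 [1.35, 5.2]]


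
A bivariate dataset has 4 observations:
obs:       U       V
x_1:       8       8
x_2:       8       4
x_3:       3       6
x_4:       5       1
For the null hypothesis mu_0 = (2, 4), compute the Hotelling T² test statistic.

Step 1 — sample mean vector:
  mean(U) = (8 + 8 + 3 + 5) / 4 = 24/4 = 6
  mean(V) = (8 + 4 + 6 + 1) / 4 = 19/4 = 4.75
  x̄ = (6, 4.75),  deviation x̄ - mu_0 = (6, 4.75) - (2, 4) = (4, 0.75).

Step 2 — sample covariance matrix, S[i,j] = (1/(n-1)) · Σ_k (x_{k,i} - mean_i) · (x_{k,j} - mean_j), divisor n-1 = 3:
  S[U,U] = ((2)·(2) + (2)·(2) + (-3)·(-3) + (-1)·(-1)) / 3 = 18/3 = 6
  S[U,V] = ((2)·(3.25) + (2)·(-0.75) + (-3)·(1.25) + (-1)·(-3.75)) / 3 = 5/3 = 1.6667
  S[V,V] = ((3.25)·(3.25) + (-0.75)·(-0.75) + (1.25)·(1.25) + (-3.75)·(-3.75)) / 3 = 26.75/3 = 8.9167
  S = [[6, 1.6667],
 [1.6667, 8.9167]].

Step 3 — invert S. det(S) = 6·8.9167 - (1.6667)² = 50.7222.
  S^{-1} = (1/det) · [[d, -b], [-b, a]] = [[0.1758, -0.0329],
 [-0.0329, 0.1183]].

Step 4 — quadratic form (x̄ - mu_0)^T · S^{-1} · (x̄ - mu_0):
  S^{-1} · (x̄ - mu_0) = (0.6785, -0.0427),
  (x̄ - mu_0)^T · [...] = (4)·(0.6785) + (0.75)·(-0.0427) = 2.6821.

Step 5 — scale by n: T² = 4 · 2.6821 = 10.7284.

T² ≈ 10.7284


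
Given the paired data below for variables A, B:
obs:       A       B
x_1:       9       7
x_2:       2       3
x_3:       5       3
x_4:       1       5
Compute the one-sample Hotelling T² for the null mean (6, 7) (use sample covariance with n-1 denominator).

Step 1 — sample mean vector:
  mean(A) = (9 + 2 + 5 + 1) / 4 = 17/4 = 4.25
  mean(B) = (7 + 3 + 3 + 5) / 4 = 18/4 = 4.5
  x̄ = (4.25, 4.5),  deviation x̄ - mu_0 = (4.25, 4.5) - (6, 7) = (-1.75, -2.5).

Step 2 — sample covariance matrix, S[i,j] = (1/(n-1)) · Σ_k (x_{k,i} - mean_i) · (x_{k,j} - mean_j), divisor n-1 = 3:
  S[A,A] = ((4.75)·(4.75) + (-2.25)·(-2.25) + (0.75)·(0.75) + (-3.25)·(-3.25)) / 3 = 38.75/3 = 12.9167
  S[A,B] = ((4.75)·(2.5) + (-2.25)·(-1.5) + (0.75)·(-1.5) + (-3.25)·(0.5)) / 3 = 12.5/3 = 4.1667
  S[B,B] = ((2.5)·(2.5) + (-1.5)·(-1.5) + (-1.5)·(-1.5) + (0.5)·(0.5)) / 3 = 11/3 = 3.6667
  S = [[12.9167, 4.1667],
 [4.1667, 3.6667]].

Step 3 — invert S. det(S) = 12.9167·3.6667 - (4.1667)² = 30.
  S^{-1} = (1/det) · [[d, -b], [-b, a]] = [[0.1222, -0.1389],
 [-0.1389, 0.4306]].

Step 4 — quadratic form (x̄ - mu_0)^T · S^{-1} · (x̄ - mu_0):
  S^{-1} · (x̄ - mu_0) = (0.1333, -0.8333),
  (x̄ - mu_0)^T · [...] = (-1.75)·(0.1333) + (-2.5)·(-0.8333) = 1.85.

Step 5 — scale by n: T² = 4 · 1.85 = 7.4.

T² ≈ 7.4


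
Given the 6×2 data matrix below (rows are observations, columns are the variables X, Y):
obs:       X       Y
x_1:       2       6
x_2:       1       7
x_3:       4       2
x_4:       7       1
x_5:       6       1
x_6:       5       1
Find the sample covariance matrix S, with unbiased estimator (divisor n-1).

Step 1 — column means:
  mean(X) = (2 + 1 + 4 + 7 + 6 + 5) / 6 = 25/6 = 4.1667
  mean(Y) = (6 + 7 + 2 + 1 + 1 + 1) / 6 = 18/6 = 3

Step 2 — sample covariance S[i,j] = (1/(n-1)) · Σ_k (x_{k,i} - mean_i) · (x_{k,j} - mean_j), with n-1 = 5.
  S[X,X] = ((-2.1667)·(-2.1667) + (-3.1667)·(-3.1667) + (-0.1667)·(-0.1667) + (2.8333)·(2.8333) + (1.8333)·(1.8333) + (0.8333)·(0.8333)) / 5 = 26.8333/5 = 5.3667
  S[X,Y] = ((-2.1667)·(3) + (-3.1667)·(4) + (-0.1667)·(-1) + (2.8333)·(-2) + (1.8333)·(-2) + (0.8333)·(-2)) / 5 = -30/5 = -6
  S[Y,Y] = ((3)·(3) + (4)·(4) + (-1)·(-1) + (-2)·(-2) + (-2)·(-2) + (-2)·(-2)) / 5 = 38/5 = 7.6

S is symmetric (S[j,i] = S[i,j]). Assembling:

S = [[5.3667, -6],
 [-6, 7.6]]


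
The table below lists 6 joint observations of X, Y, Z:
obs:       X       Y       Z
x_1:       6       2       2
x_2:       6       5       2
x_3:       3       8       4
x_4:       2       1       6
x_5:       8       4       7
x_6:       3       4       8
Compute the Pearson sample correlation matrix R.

Step 1 — column means:
  mean(X) = (6 + 6 + 3 + 2 + 8 + 3) / 6 = 28/6 = 4.6667
  mean(Y) = (2 + 5 + 8 + 1 + 4 + 4) / 6 = 24/6 = 4
  mean(Z) = (2 + 2 + 4 + 6 + 7 + 8) / 6 = 29/6 = 4.8333

Step 2 — sample variances and covariances s[i,j] = (1/(n-1)) · Σ_k (x_{k,i} - mean_i) · (x_{k,j} - mean_j), with n-1 = 5:
  s[X,X] = ((1.3333)·(1.3333) + (1.3333)·(1.3333) + (-1.6667)·(-1.6667) + (-2.6667)·(-2.6667) + (3.3333)·(3.3333) + (-1.6667)·(-1.6667)) / 5 = 27.3333/5 = 5.4667
  s[X,Y] = ((1.3333)·(-2) + (1.3333)·(1) + (-1.6667)·(4) + (-2.6667)·(-3) + (3.3333)·(0) + (-1.6667)·(0)) / 5 = 0/5 = 0
  s[X,Z] = ((1.3333)·(-2.8333) + (1.3333)·(-2.8333) + (-1.6667)·(-0.8333) + (-2.6667)·(1.1667) + (3.3333)·(2.1667) + (-1.6667)·(3.1667)) / 5 = -7.3333/5 = -1.4667
  s[Y,Y] = ((-2)·(-2) + (1)·(1) + (4)·(4) + (-3)·(-3) + (0)·(0) + (0)·(0)) / 5 = 30/5 = 6
  s[Y,Z] = ((-2)·(-2.8333) + (1)·(-2.8333) + (4)·(-0.8333) + (-3)·(1.1667) + (0)·(2.1667) + (0)·(3.1667)) / 5 = -4/5 = -0.8
  s[Z,Z] = ((-2.8333)·(-2.8333) + (-2.8333)·(-2.8333) + (-0.8333)·(-0.8333) + (1.1667)·(1.1667) + (2.1667)·(2.1667) + (3.1667)·(3.1667)) / 5 = 32.8333/5 = 6.5667
  Sample standard deviations s_i = √(s[i,i]):
  s(X) = √(5.4667) = 2.3381
  s(Y) = √(6) = 2.4495
  s(Z) = √(6.5667) = 2.5626

Step 3 — r_{ij} = s_{ij} / (s_i · s_j):
  r[X,X] = 1 (diagonal).
  r[X,Y] = 0 / (2.3381 · 2.4495) = 0 / 5.7271 = 0
  r[X,Z] = -1.4667 / (2.3381 · 2.5626) = -1.4667 / 5.9915 = -0.2448
  r[Y,Y] = 1 (diagonal).
  r[Y,Z] = -0.8 / (2.4495 · 2.5626) = -0.8 / 6.2769 = -0.1275
  r[Z,Z] = 1 (diagonal).

R is symmetric with unit diagonal. Assembling:

R = [[1, 0, -0.2448],
 [0, 1, -0.1275],
 [-0.2448, -0.1275, 1]]


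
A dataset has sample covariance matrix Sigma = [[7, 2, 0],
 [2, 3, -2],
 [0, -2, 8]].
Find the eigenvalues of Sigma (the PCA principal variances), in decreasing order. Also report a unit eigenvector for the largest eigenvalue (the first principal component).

Step 1 — characteristic polynomial p(λ) = det(λI - Sigma) = λ³ - tr·λ² + c_1·λ - det, where tr = trace, c_1 = sum of the principal 2×2 minors, det = det(Sigma):
  tr = 7 + 3 + 8 = 18,
  c_1 = (7·3 - (2)²) + (7·8 - (0)²) + (3·8 - (-2)²) = 17 + 56 + 20 = 93,
  det = 7·(3·8 - (-2)²) - (2)·((2)·8 - (-2)·(0)) + (0)·((2)·(-2) - 3·(0)) = 7·(20) - (2)·(16) + (0)·(-4) = 108.
  So p(λ) = λ³ - 18λ² + 93λ - 108.
Step 2 — look for an integer root (rational root theorem: any rational root is an integer divisor of 108). Testing λ = 9:
  p(9) = 729 - 1458 + 837 - 108 = 0  ✓
  Dividing out (λ - 9): p(λ) = (λ - 9)(λ² - 9λ + 12).
Step 3 — remaining eigenvalues from the quadratic λ² - 9λ + 12 = 0:
  Δ = 9² - 4·12 = 81 - 48 = 33,  λ = (9 ± √33)/2 = (9 ± 5.7446)/2 ≈ 7.3723 or 1.6277.
  Sorted: λ_1 = 9,  λ_2 = 7.3723,  λ_3 = 1.6277  (check: sum = 18 = tr ✓).

Step 4 — unit eigenvector for λ_1 = 9: v spans the null space of (Sigma - λ_1 I), whose rows are
  r_1 = (-2, 2, 0),  r_2 = (2, -6, -2),  r_3 = (0, -2, -1).
  v is orthogonal to every row, so take v ∝ r_1 × r_2 = ((2)·(-2) - (0)·(-6), (0)·(2) - (-2)·(-2), (-2)·(-6) - (2)·(2)) = (-4, -4, 8).
  Rescale (divide by 4; multiply by -1 so the first nonzero entry is positive): u = (1, 1, -2).
  ||u|| = √((1)² + (1)² + (-2)²) = √(6) ≈ 2.4495,  v_1 = u/||u|| ≈ (0.4082, 0.4082, -0.8165) (||v_1|| = 1).

λ_1 = 9,  λ_2 = 7.3723,  λ_3 = 1.6277;  v_1 ≈ (0.4082, 0.4082, -0.8165)


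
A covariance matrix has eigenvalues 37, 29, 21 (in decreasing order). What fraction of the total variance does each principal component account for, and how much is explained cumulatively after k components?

Step 1 — total variance = trace(Sigma) = Σ λ_i = 37 + 29 + 21 = 87.

Step 2 — fraction explained by component i = λ_i / Σ λ:
  PC1: 37/87 = 0.4253
  PC2: 29/87 = 0.3333
  PC3: 21/87 = 0.2414

Step 3 — cumulative fraction after k components = (λ_1 + ... + λ_k) / Σ λ:
  k = 1: 37/87 = 0.4253
  k = 2: (37 + 29)/87 = 66/87 = 0.7586
  k = 3: (37 + 29 + 21)/87 = 87/87 = 1

Summary (fraction, with percent):

explained: PC1 0.4253 (42.53%), PC2 0.3333 (33.33%), PC3 0.2414 (24.14%);  cumulative: 0.4253, 0.7586, 1


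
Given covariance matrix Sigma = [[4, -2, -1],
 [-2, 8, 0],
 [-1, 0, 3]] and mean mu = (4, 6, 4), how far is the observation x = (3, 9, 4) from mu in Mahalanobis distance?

Step 1 — centre the observation: (x - mu) = (-1, 3, 0).

Step 2 — invert Sigma (cofactor / det for 3×3, or solve directly):
  Sigma^{-1} = [[0.3158, 0.0789, 0.1053],
 [0.0789, 0.1447, 0.0263],
 [0.1053, 0.0263, 0.3684]].

Step 3 — form the quadratic (x - mu)^T · Sigma^{-1} · (x - mu):
  Sigma^{-1} · (x - mu) = (-0.0789, 0.3553, -0.0263).
  (x - mu)^T · [Sigma^{-1} · (x - mu)] = (-1)·(-0.0789) + (3)·(0.3553) + (0)·(-0.0263) = 1.1447.

Step 4 — take square root: d = √(1.1447) ≈ 1.0699.

d(x, mu) = √(1.1447) ≈ 1.0699


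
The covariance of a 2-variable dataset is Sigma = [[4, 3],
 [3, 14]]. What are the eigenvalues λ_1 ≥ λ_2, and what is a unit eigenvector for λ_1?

Step 1 — characteristic polynomial of 2×2 Sigma:
  det(Sigma - λI) = λ² - trace · λ + det = 0.
  trace = 4 + 14 = 18, det = 4·14 - (3)² = 47.
Step 2 — discriminant:
  Δ = trace² - 4·det = 324 - 188 = 136.
Step 3 — eigenvalues:
  λ = (trace ± √Δ)/2 = (18 ± 11.6619)/2,
  λ_1 = 14.831,  λ_2 = 3.169.

Step 4 — unit eigenvector for λ_1: solve (Sigma - λ_1 I)v = 0. First row:
  (4 - 14.831)·v_x + (3)·v_y = 0, i.e. (-10.831)·v_x + (3)·v_y = 0,
  so v ∝ (b, λ_1 - a) = (3, 10.831) = u.
  ||u|| = √((3)² + (10.831)²) = √(126.3095) ≈ 11.2388,
  v_1 = u/||u|| ≈ (0.2669, 0.9637) (||v_1|| = 1).

λ_1 = 14.831,  λ_2 = 3.169;  v_1 ≈ (0.2669, 0.9637)


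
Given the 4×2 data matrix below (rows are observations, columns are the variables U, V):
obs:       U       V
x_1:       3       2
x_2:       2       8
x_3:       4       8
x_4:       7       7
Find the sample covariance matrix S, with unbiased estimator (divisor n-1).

Step 1 — column means:
  mean(U) = (3 + 2 + 4 + 7) / 4 = 16/4 = 4
  mean(V) = (2 + 8 + 8 + 7) / 4 = 25/4 = 6.25

Step 2 — sample covariance S[i,j] = (1/(n-1)) · Σ_k (x_{k,i} - mean_i) · (x_{k,j} - mean_j), with n-1 = 3.
  S[U,U] = ((-1)·(-1) + (-2)·(-2) + (0)·(0) + (3)·(3)) / 3 = 14/3 = 4.6667
  S[U,V] = ((-1)·(-4.25) + (-2)·(1.75) + (0)·(1.75) + (3)·(0.75)) / 3 = 3/3 = 1
  S[V,V] = ((-4.25)·(-4.25) + (1.75)·(1.75) + (1.75)·(1.75) + (0.75)·(0.75)) / 3 = 24.75/3 = 8.25

S is symmetric (S[j,i] = S[i,j]). Assembling:

S = [[4.6667, 1],
 [1, 8.25]]


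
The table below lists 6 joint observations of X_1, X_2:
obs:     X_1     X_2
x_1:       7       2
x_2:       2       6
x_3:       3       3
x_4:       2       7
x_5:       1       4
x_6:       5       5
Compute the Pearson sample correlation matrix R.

Step 1 — column means:
  mean(X_1) = (7 + 2 + 3 + 2 + 1 + 5) / 6 = 20/6 = 3.3333
  mean(X_2) = (2 + 6 + 3 + 7 + 4 + 5) / 6 = 27/6 = 4.5

Step 2 — sample variances and covariances s[i,j] = (1/(n-1)) · Σ_k (x_{k,i} - mean_i) · (x_{k,j} - mean_j), with n-1 = 5:
  s[X_1,X_1] = ((3.6667)·(3.6667) + (-1.3333)·(-1.3333) + (-0.3333)·(-0.3333) + (-1.3333)·(-1.3333) + (-2.3333)·(-2.3333) + (1.6667)·(1.6667)) / 5 = 25.3333/5 = 5.0667
  s[X_1,X_2] = ((3.6667)·(-2.5) + (-1.3333)·(1.5) + (-0.3333)·(-1.5) + (-1.3333)·(2.5) + (-2.3333)·(-0.5) + (1.6667)·(0.5)) / 5 = -12/5 = -2.4
  s[X_2,X_2] = ((-2.5)·(-2.5) + (1.5)·(1.5) + (-1.5)·(-1.5) + (2.5)·(2.5) + (-0.5)·(-0.5) + (0.5)·(0.5)) / 5 = 17.5/5 = 3.5
  Sample standard deviations s_i = √(s[i,i]):
  s(X_1) = √(5.0667) = 2.2509
  s(X_2) = √(3.5) = 1.8708

Step 3 — r_{ij} = s_{ij} / (s_i · s_j):
  r[X_1,X_1] = 1 (diagonal).
  r[X_1,X_2] = -2.4 / (2.2509 · 1.8708) = -2.4 / 4.2111 = -0.5699
  r[X_2,X_2] = 1 (diagonal).

R is symmetric with unit diagonal. Assembling:

R = [[1, -0.5699],
 [-0.5699, 1]]


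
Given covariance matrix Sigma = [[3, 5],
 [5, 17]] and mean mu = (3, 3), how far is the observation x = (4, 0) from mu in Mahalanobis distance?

Step 1 — centre the observation: (x - mu) = (1, -3).

Step 2 — invert Sigma. det(Sigma) = 3·17 - (5)² = 26.
  Sigma^{-1} = (1/det) · [[d, -b], [-b, a]] = [[0.6538, -0.1923],
 [-0.1923, 0.1154]].

Step 3 — form the quadratic (x - mu)^T · Sigma^{-1} · (x - mu):
  Sigma^{-1} · (x - mu) = (1.2308, -0.5385).
  (x - mu)^T · [Sigma^{-1} · (x - mu)] = (1)·(1.2308) + (-3)·(-0.5385) = 2.8462.

Step 4 — take square root: d = √(2.8462) ≈ 1.6871.

d(x, mu) = √(2.8462) ≈ 1.6871


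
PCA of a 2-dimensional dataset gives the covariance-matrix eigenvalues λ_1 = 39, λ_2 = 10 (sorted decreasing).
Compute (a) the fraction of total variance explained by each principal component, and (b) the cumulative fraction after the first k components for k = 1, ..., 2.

Step 1 — total variance = trace(Sigma) = Σ λ_i = 39 + 10 = 49.

Step 2 — fraction explained by component i = λ_i / Σ λ:
  PC1: 39/49 = 0.7959
  PC2: 10/49 = 0.2041

Step 3 — cumulative fraction after k components = (λ_1 + ... + λ_k) / Σ λ:
  k = 1: 39/49 = 0.7959
  k = 2: (39 + 10)/49 = 49/49 = 1

Summary (fraction, with percent):

explained: PC1 0.7959 (79.59%), PC2 0.2041 (20.41%);  cumulative: 0.7959, 1


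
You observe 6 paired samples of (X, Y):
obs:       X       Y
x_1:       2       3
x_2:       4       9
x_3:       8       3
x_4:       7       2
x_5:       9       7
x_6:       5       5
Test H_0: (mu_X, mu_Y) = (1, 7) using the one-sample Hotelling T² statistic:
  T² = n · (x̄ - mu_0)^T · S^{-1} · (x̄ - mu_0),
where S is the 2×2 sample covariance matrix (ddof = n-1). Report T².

Step 1 — sample mean vector:
  mean(X) = (2 + 4 + 8 + 7 + 9 + 5) / 6 = 35/6 = 5.8333
  mean(Y) = (3 + 9 + 3 + 2 + 7 + 5) / 6 = 29/6 = 4.8333
  x̄ = (5.8333, 4.8333),  deviation x̄ - mu_0 = (5.8333, 4.8333) - (1, 7) = (4.8333, -2.1667).

Step 2 — sample covariance matrix, S[i,j] = (1/(n-1)) · Σ_k (x_{k,i} - mean_i) · (x_{k,j} - mean_j), divisor n-1 = 5:
  S[X,X] = ((-3.8333)·(-3.8333) + (-1.8333)·(-1.8333) + (2.1667)·(2.1667) + (1.1667)·(1.1667) + (3.1667)·(3.1667) + (-0.8333)·(-0.8333)) / 5 = 34.8333/5 = 6.9667
  S[X,Y] = ((-3.8333)·(-1.8333) + (-1.8333)·(4.1667) + (2.1667)·(-1.8333) + (1.1667)·(-2.8333) + (3.1667)·(2.1667) + (-0.8333)·(0.1667)) / 5 = -1.1667/5 = -0.2333
  S[Y,Y] = ((-1.8333)·(-1.8333) + (4.1667)·(4.1667) + (-1.8333)·(-1.8333) + (-2.8333)·(-2.8333) + (2.1667)·(2.1667) + (0.1667)·(0.1667)) / 5 = 36.8333/5 = 7.3667
  S = [[6.9667, -0.2333],
 [-0.2333, 7.3667]].

Step 3 — invert S. det(S) = 6.9667·7.3667 - (-0.2333)² = 51.2667.
  S^{-1} = (1/det) · [[d, -b], [-b, a]] = [[0.1437, 0.0046],
 [0.0046, 0.1359]].

Step 4 — quadratic form (x̄ - mu_0)^T · S^{-1} · (x̄ - mu_0):
  S^{-1} · (x̄ - mu_0) = (0.6847, -0.2724),
  (x̄ - mu_0)^T · [...] = (4.8333)·(0.6847) + (-2.1667)·(-0.2724) = 3.8994.

Step 5 — scale by n: T² = 6 · 3.8994 = 23.3966.

T² ≈ 23.3966


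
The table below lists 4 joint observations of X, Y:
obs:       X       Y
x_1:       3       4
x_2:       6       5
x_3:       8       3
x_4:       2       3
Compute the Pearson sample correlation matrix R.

Step 1 — column means:
  mean(X) = (3 + 6 + 8 + 2) / 4 = 19/4 = 4.75
  mean(Y) = (4 + 5 + 3 + 3) / 4 = 15/4 = 3.75

Step 2 — sample variances and covariances s[i,j] = (1/(n-1)) · Σ_k (x_{k,i} - mean_i) · (x_{k,j} - mean_j), with n-1 = 3:
  s[X,X] = ((-1.75)·(-1.75) + (1.25)·(1.25) + (3.25)·(3.25) + (-2.75)·(-2.75)) / 3 = 22.75/3 = 7.5833
  s[X,Y] = ((-1.75)·(0.25) + (1.25)·(1.25) + (3.25)·(-0.75) + (-2.75)·(-0.75)) / 3 = 0.75/3 = 0.25
  s[Y,Y] = ((0.25)·(0.25) + (1.25)·(1.25) + (-0.75)·(-0.75) + (-0.75)·(-0.75)) / 3 = 2.75/3 = 0.9167
  Sample standard deviations s_i = √(s[i,i]):
  s(X) = √(7.5833) = 2.7538
  s(Y) = √(0.9167) = 0.9574

Step 3 — r_{ij} = s_{ij} / (s_i · s_j):
  r[X,X] = 1 (diagonal).
  r[X,Y] = 0.25 / (2.7538 · 0.9574) = 0.25 / 2.6365 = 0.0948
  r[Y,Y] = 1 (diagonal).

R is symmetric with unit diagonal. Assembling:

R = [[1, 0.0948],
 [0.0948, 1]]


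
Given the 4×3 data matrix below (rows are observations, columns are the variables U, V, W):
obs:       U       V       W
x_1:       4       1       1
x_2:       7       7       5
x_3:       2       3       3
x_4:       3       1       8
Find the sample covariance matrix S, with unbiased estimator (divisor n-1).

Step 1 — column means:
  mean(U) = (4 + 7 + 2 + 3) / 4 = 16/4 = 4
  mean(V) = (1 + 7 + 3 + 1) / 4 = 12/4 = 3
  mean(W) = (1 + 5 + 3 + 8) / 4 = 17/4 = 4.25

Step 2 — sample covariance S[i,j] = (1/(n-1)) · Σ_k (x_{k,i} - mean_i) · (x_{k,j} - mean_j), with n-1 = 3.
  S[U,U] = ((0)·(0) + (3)·(3) + (-2)·(-2) + (-1)·(-1)) / 3 = 14/3 = 4.6667
  S[U,V] = ((0)·(-2) + (3)·(4) + (-2)·(0) + (-1)·(-2)) / 3 = 14/3 = 4.6667
  S[U,W] = ((0)·(-3.25) + (3)·(0.75) + (-2)·(-1.25) + (-1)·(3.75)) / 3 = 1/3 = 0.3333
  S[V,V] = ((-2)·(-2) + (4)·(4) + (0)·(0) + (-2)·(-2)) / 3 = 24/3 = 8
  S[V,W] = ((-2)·(-3.25) + (4)·(0.75) + (0)·(-1.25) + (-2)·(3.75)) / 3 = 2/3 = 0.6667
  S[W,W] = ((-3.25)·(-3.25) + (0.75)·(0.75) + (-1.25)·(-1.25) + (3.75)·(3.75)) / 3 = 26.75/3 = 8.9167

S is symmetric (S[j,i] = S[i,j]). Assembling:

S = [[4.6667, 4.6667, 0.3333],
 [4.6667, 8, 0.6667],
 [0.3333, 0.6667, 8.9167]]


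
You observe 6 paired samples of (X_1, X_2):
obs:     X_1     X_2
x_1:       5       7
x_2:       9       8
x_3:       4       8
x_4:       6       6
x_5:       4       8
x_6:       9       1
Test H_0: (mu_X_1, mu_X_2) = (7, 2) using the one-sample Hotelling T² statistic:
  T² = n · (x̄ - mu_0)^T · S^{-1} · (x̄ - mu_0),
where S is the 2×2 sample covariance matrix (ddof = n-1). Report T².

Step 1 — sample mean vector:
  mean(X_1) = (5 + 9 + 4 + 6 + 4 + 9) / 6 = 37/6 = 6.1667
  mean(X_2) = (7 + 8 + 8 + 6 + 8 + 1) / 6 = 38/6 = 6.3333
  x̄ = (6.1667, 6.3333),  deviation x̄ - mu_0 = (6.1667, 6.3333) - (7, 2) = (-0.8333, 4.3333).

Step 2 — sample covariance matrix, S[i,j] = (1/(n-1)) · Σ_k (x_{k,i} - mean_i) · (x_{k,j} - mean_j), divisor n-1 = 5:
  S[X_1,X_1] = ((-1.1667)·(-1.1667) + (2.8333)·(2.8333) + (-2.1667)·(-2.1667) + (-0.1667)·(-0.1667) + (-2.1667)·(-2.1667) + (2.8333)·(2.8333)) / 5 = 26.8333/5 = 5.3667
  S[X_1,X_2] = ((-1.1667)·(0.6667) + (2.8333)·(1.6667) + (-2.1667)·(1.6667) + (-0.1667)·(-0.3333) + (-2.1667)·(1.6667) + (2.8333)·(-5.3333)) / 5 = -18.3333/5 = -3.6667
  S[X_2,X_2] = ((0.6667)·(0.6667) + (1.6667)·(1.6667) + (1.6667)·(1.6667) + (-0.3333)·(-0.3333) + (1.6667)·(1.6667) + (-5.3333)·(-5.3333)) / 5 = 37.3333/5 = 7.4667
  S = [[5.3667, -3.6667],
 [-3.6667, 7.4667]].

Step 3 — invert S. det(S) = 5.3667·7.4667 - (-3.6667)² = 26.6267.
  S^{-1} = (1/det) · [[d, -b], [-b, a]] = [[0.2804, 0.1377],
 [0.1377, 0.2016]].

Step 4 — quadratic form (x̄ - mu_0)^T · S^{-1} · (x̄ - mu_0):
  S^{-1} · (x̄ - mu_0) = (0.363, 0.7586),
  (x̄ - mu_0)^T · [...] = (-0.8333)·(0.363) + (4.3333)·(0.7586) = 2.9849.

Step 5 — scale by n: T² = 6 · 2.9849 = 17.9094.

T² ≈ 17.9094


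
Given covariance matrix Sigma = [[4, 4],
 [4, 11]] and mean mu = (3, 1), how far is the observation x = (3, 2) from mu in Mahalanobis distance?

Step 1 — centre the observation: (x - mu) = (0, 1).

Step 2 — invert Sigma. det(Sigma) = 4·11 - (4)² = 28.
  Sigma^{-1} = (1/det) · [[d, -b], [-b, a]] = [[0.3929, -0.1429],
 [-0.1429, 0.1429]].

Step 3 — form the quadratic (x - mu)^T · Sigma^{-1} · (x - mu):
  Sigma^{-1} · (x - mu) = (-0.1429, 0.1429).
  (x - mu)^T · [Sigma^{-1} · (x - mu)] = (0)·(-0.1429) + (1)·(0.1429) = 0.1429.

Step 4 — take square root: d = √(0.1429) ≈ 0.378.

d(x, mu) = √(0.1429) ≈ 0.378


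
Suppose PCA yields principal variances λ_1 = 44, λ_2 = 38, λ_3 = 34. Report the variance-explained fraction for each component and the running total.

Step 1 — total variance = trace(Sigma) = Σ λ_i = 44 + 38 + 34 = 116.

Step 2 — fraction explained by component i = λ_i / Σ λ:
  PC1: 44/116 = 0.3793
  PC2: 38/116 = 0.3276
  PC3: 34/116 = 0.2931

Step 3 — cumulative fraction after k components = (λ_1 + ... + λ_k) / Σ λ:
  k = 1: 44/116 = 0.3793
  k = 2: (44 + 38)/116 = 82/116 = 0.7069
  k = 3: (44 + 38 + 34)/116 = 116/116 = 1

Summary (fraction, with percent):

explained: PC1 0.3793 (37.93%), PC2 0.3276 (32.76%), PC3 0.2931 (29.31%);  cumulative: 0.3793, 0.7069, 1


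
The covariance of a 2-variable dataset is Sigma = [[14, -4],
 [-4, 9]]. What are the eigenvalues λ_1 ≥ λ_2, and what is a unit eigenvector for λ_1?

Step 1 — characteristic polynomial of 2×2 Sigma:
  det(Sigma - λI) = λ² - trace · λ + det = 0.
  trace = 14 + 9 = 23, det = 14·9 - (-4)² = 110.
Step 2 — discriminant:
  Δ = trace² - 4·det = 529 - 440 = 89.
Step 3 — eigenvalues:
  λ = (trace ± √Δ)/2 = (23 ± 9.434)/2,
  λ_1 = 16.217,  λ_2 = 6.783.

Step 4 — unit eigenvector for λ_1: solve (Sigma - λ_1 I)v = 0. First row:
  (14 - 16.217)·v_x + (-4)·v_y = 0, i.e. (-2.217)·v_x + (-4)·v_y = 0,
  so v ∝ (b, λ_1 - a) = (-4, 2.217); multiply by -1 so the first entry is positive: u = (4, -2.217).
  ||u|| = √((4)² + (-2.217)²) = √(20.915) ≈ 4.5733,
  v_1 = u/||u|| ≈ (0.8746, -0.4848) (||v_1|| = 1).

λ_1 = 16.217,  λ_2 = 6.783;  v_1 ≈ (0.8746, -0.4848)


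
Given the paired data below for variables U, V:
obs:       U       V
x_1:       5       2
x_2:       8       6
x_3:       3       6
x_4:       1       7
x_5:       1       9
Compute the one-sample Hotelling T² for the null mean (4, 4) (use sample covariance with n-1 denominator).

Step 1 — sample mean vector:
  mean(U) = (5 + 8 + 3 + 1 + 1) / 5 = 18/5 = 3.6
  mean(V) = (2 + 6 + 6 + 7 + 9) / 5 = 30/5 = 6
  x̄ = (3.6, 6),  deviation x̄ - mu_0 = (3.6, 6) - (4, 4) = (-0.4, 2).

Step 2 — sample covariance matrix, S[i,j] = (1/(n-1)) · Σ_k (x_{k,i} - mean_i) · (x_{k,j} - mean_j), divisor n-1 = 4:
  S[U,U] = ((1.4)·(1.4) + (4.4)·(4.4) + (-0.6)·(-0.6) + (-2.6)·(-2.6) + (-2.6)·(-2.6)) / 4 = 35.2/4 = 8.8
  S[U,V] = ((1.4)·(-4) + (4.4)·(0) + (-0.6)·(0) + (-2.6)·(1) + (-2.6)·(3)) / 4 = -16/4 = -4
  S[V,V] = ((-4)·(-4) + (0)·(0) + (0)·(0) + (1)·(1) + (3)·(3)) / 4 = 26/4 = 6.5
  S = [[8.8, -4],
 [-4, 6.5]].

Step 3 — invert S. det(S) = 8.8·6.5 - (-4)² = 41.2.
  S^{-1} = (1/det) · [[d, -b], [-b, a]] = [[0.1578, 0.0971],
 [0.0971, 0.2136]].

Step 4 — quadratic form (x̄ - mu_0)^T · S^{-1} · (x̄ - mu_0):
  S^{-1} · (x̄ - mu_0) = (0.1311, 0.3883),
  (x̄ - mu_0)^T · [...] = (-0.4)·(0.1311) + (2)·(0.3883) = 0.7243.

Step 5 — scale by n: T² = 5 · 0.7243 = 3.6214.

T² ≈ 3.6214


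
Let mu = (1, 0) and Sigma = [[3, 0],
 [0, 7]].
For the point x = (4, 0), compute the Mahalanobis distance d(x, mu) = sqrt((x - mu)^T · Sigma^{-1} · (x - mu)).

Step 1 — centre the observation: (x - mu) = (3, 0).

Step 2 — invert Sigma. det(Sigma) = 3·7 - (0)² = 21.
  Sigma^{-1} = (1/det) · [[d, -b], [-b, a]] = [[0.3333, 0],
 [0, 0.1429]].

Step 3 — form the quadratic (x - mu)^T · Sigma^{-1} · (x - mu):
  Sigma^{-1} · (x - mu) = (1, 0).
  (x - mu)^T · [Sigma^{-1} · (x - mu)] = (3)·(1) + (0)·(0) = 3.

Step 4 — take square root: d = √(3) ≈ 1.7321.

d(x, mu) = √(3) ≈ 1.7321


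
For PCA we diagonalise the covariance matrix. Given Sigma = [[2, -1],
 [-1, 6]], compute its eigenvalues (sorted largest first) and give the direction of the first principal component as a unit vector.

Step 1 — characteristic polynomial of 2×2 Sigma:
  det(Sigma - λI) = λ² - trace · λ + det = 0.
  trace = 2 + 6 = 8, det = 2·6 - (-1)² = 11.
Step 2 — discriminant:
  Δ = trace² - 4·det = 64 - 44 = 20.
Step 3 — eigenvalues:
  λ = (trace ± √Δ)/2 = (8 ± 4.4721)/2,
  λ_1 = 6.2361,  λ_2 = 1.7639.

Step 4 — unit eigenvector for λ_1: solve (Sigma - λ_1 I)v = 0. First row:
  (2 - 6.2361)·v_x + (-1)·v_y = 0, i.e. (-4.2361)·v_x + (-1)·v_y = 0,
  so v ∝ (b, λ_1 - a) = (-1, 4.2361); multiply by -1 so the first entry is positive: u = (1, -4.2361).
  ||u|| = √((1)² + (-4.2361)²) = √(18.9443) ≈ 4.3525,
  v_1 = u/||u|| ≈ (0.2298, -0.9732) (||v_1|| = 1).

λ_1 = 6.2361,  λ_2 = 1.7639;  v_1 ≈ (0.2298, -0.9732)


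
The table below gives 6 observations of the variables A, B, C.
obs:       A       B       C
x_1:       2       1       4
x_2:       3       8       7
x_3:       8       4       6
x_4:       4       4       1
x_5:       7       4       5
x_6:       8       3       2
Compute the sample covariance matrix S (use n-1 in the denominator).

Step 1 — column means:
  mean(A) = (2 + 3 + 8 + 4 + 7 + 8) / 6 = 32/6 = 5.3333
  mean(B) = (1 + 8 + 4 + 4 + 4 + 3) / 6 = 24/6 = 4
  mean(C) = (4 + 7 + 6 + 1 + 5 + 2) / 6 = 25/6 = 4.1667

Step 2 — sample covariance S[i,j] = (1/(n-1)) · Σ_k (x_{k,i} - mean_i) · (x_{k,j} - mean_j), with n-1 = 5.
  S[A,A] = ((-3.3333)·(-3.3333) + (-2.3333)·(-2.3333) + (2.6667)·(2.6667) + (-1.3333)·(-1.3333) + (1.6667)·(1.6667) + (2.6667)·(2.6667)) / 5 = 35.3333/5 = 7.0667
  S[A,B] = ((-3.3333)·(-3) + (-2.3333)·(4) + (2.6667)·(0) + (-1.3333)·(0) + (1.6667)·(0) + (2.6667)·(-1)) / 5 = -2/5 = -0.4
  S[A,C] = ((-3.3333)·(-0.1667) + (-2.3333)·(2.8333) + (2.6667)·(1.8333) + (-1.3333)·(-3.1667) + (1.6667)·(0.8333) + (2.6667)·(-2.1667)) / 5 = -1.3333/5 = -0.2667
  S[B,B] = ((-3)·(-3) + (4)·(4) + (0)·(0) + (0)·(0) + (0)·(0) + (-1)·(-1)) / 5 = 26/5 = 5.2
  S[B,C] = ((-3)·(-0.1667) + (4)·(2.8333) + (0)·(1.8333) + (0)·(-3.1667) + (0)·(0.8333) + (-1)·(-2.1667)) / 5 = 14/5 = 2.8
  S[C,C] = ((-0.1667)·(-0.1667) + (2.8333)·(2.8333) + (1.8333)·(1.8333) + (-3.1667)·(-3.1667) + (0.8333)·(0.8333) + (-2.1667)·(-2.1667)) / 5 = 26.8333/5 = 5.3667

S is symmetric (S[j,i] = S[i,j]). Assembling:

S = [[7.0667, -0.4, -0.2667],
 [-0.4, 5.2, 2.8],
 [-0.2667, 2.8, 5.3667]]


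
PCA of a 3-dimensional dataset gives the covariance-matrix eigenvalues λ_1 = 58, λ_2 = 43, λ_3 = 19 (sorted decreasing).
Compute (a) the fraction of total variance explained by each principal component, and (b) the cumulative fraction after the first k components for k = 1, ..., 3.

Step 1 — total variance = trace(Sigma) = Σ λ_i = 58 + 43 + 19 = 120.

Step 2 — fraction explained by component i = λ_i / Σ λ:
  PC1: 58/120 = 0.4833
  PC2: 43/120 = 0.3583
  PC3: 19/120 = 0.1583

Step 3 — cumulative fraction after k components = (λ_1 + ... + λ_k) / Σ λ:
  k = 1: 58/120 = 0.4833
  k = 2: (58 + 43)/120 = 101/120 = 0.8417
  k = 3: (58 + 43 + 19)/120 = 120/120 = 1

Summary (fraction, with percent):

explained: PC1 0.4833 (48.33%), PC2 0.3583 (35.83%), PC3 0.1583 (15.83%);  cumulative: 0.4833, 0.8417, 1


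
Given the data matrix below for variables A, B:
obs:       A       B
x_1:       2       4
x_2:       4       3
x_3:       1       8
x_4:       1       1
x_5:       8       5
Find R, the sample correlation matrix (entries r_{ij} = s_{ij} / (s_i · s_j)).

Step 1 — column means:
  mean(A) = (2 + 4 + 1 + 1 + 8) / 5 = 16/5 = 3.2
  mean(B) = (4 + 3 + 8 + 1 + 5) / 5 = 21/5 = 4.2

Step 2 — sample variances and covariances s[i,j] = (1/(n-1)) · Σ_k (x_{k,i} - mean_i) · (x_{k,j} - mean_j), with n-1 = 4:
  s[A,A] = ((-1.2)·(-1.2) + (0.8)·(0.8) + (-2.2)·(-2.2) + (-2.2)·(-2.2) + (4.8)·(4.8)) / 4 = 34.8/4 = 8.7
  s[A,B] = ((-1.2)·(-0.2) + (0.8)·(-1.2) + (-2.2)·(3.8) + (-2.2)·(-3.2) + (4.8)·(0.8)) / 4 = 1.8/4 = 0.45
  s[B,B] = ((-0.2)·(-0.2) + (-1.2)·(-1.2) + (3.8)·(3.8) + (-3.2)·(-3.2) + (0.8)·(0.8)) / 4 = 26.8/4 = 6.7
  Sample standard deviations s_i = √(s[i,i]):
  s(A) = √(8.7) = 2.9496
  s(B) = √(6.7) = 2.5884

Step 3 — r_{ij} = s_{ij} / (s_i · s_j):
  r[A,A] = 1 (diagonal).
  r[A,B] = 0.45 / (2.9496 · 2.5884) = 0.45 / 7.6348 = 0.0589
  r[B,B] = 1 (diagonal).

R is symmetric with unit diagonal. Assembling:

R = [[1, 0.0589],
 [0.0589, 1]]


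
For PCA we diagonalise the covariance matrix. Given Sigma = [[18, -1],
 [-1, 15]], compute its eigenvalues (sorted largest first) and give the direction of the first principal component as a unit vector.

Step 1 — characteristic polynomial of 2×2 Sigma:
  det(Sigma - λI) = λ² - trace · λ + det = 0.
  trace = 18 + 15 = 33, det = 18·15 - (-1)² = 269.
Step 2 — discriminant:
  Δ = trace² - 4·det = 1089 - 1076 = 13.
Step 3 — eigenvalues:
  λ = (trace ± √Δ)/2 = (33 ± 3.6056)/2,
  λ_1 = 18.3028,  λ_2 = 14.6972.

Step 4 — unit eigenvector for λ_1: solve (Sigma - λ_1 I)v = 0. First row:
  (18 - 18.3028)·v_x + (-1)·v_y = 0, i.e. (-0.3028)·v_x + (-1)·v_y = 0,
  so v ∝ (b, λ_1 - a) = (-1, 0.3028); multiply by -1 so the first entry is positive: u = (1, -0.3028).
  ||u|| = √((1)² + (-0.3028)²) = √(1.0917) ≈ 1.0448,
  v_1 = u/||u|| ≈ (0.9571, -0.2898) (||v_1|| = 1).

λ_1 = 18.3028,  λ_2 = 14.6972;  v_1 ≈ (0.9571, -0.2898)


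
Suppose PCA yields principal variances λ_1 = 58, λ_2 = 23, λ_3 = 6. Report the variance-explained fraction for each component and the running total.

Step 1 — total variance = trace(Sigma) = Σ λ_i = 58 + 23 + 6 = 87.

Step 2 — fraction explained by component i = λ_i / Σ λ:
  PC1: 58/87 = 0.6667
  PC2: 23/87 = 0.2644
  PC3: 6/87 = 0.069

Step 3 — cumulative fraction after k components = (λ_1 + ... + λ_k) / Σ λ:
  k = 1: 58/87 = 0.6667
  k = 2: (58 + 23)/87 = 81/87 = 0.931
  k = 3: (58 + 23 + 6)/87 = 87/87 = 1

Summary (fraction, with percent):

explained: PC1 0.6667 (66.67%), PC2 0.2644 (26.44%), PC3 0.069 (6.9%);  cumulative: 0.6667, 0.931, 1


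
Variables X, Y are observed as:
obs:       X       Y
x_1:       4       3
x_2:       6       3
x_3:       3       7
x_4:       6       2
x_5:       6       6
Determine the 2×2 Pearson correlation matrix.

Step 1 — column means:
  mean(X) = (4 + 6 + 3 + 6 + 6) / 5 = 25/5 = 5
  mean(Y) = (3 + 3 + 7 + 2 + 6) / 5 = 21/5 = 4.2

Step 2 — sample variances and covariances s[i,j] = (1/(n-1)) · Σ_k (x_{k,i} - mean_i) · (x_{k,j} - mean_j), with n-1 = 4:
  s[X,X] = ((-1)·(-1) + (1)·(1) + (-2)·(-2) + (1)·(1) + (1)·(1)) / 4 = 8/4 = 2
  s[X,Y] = ((-1)·(-1.2) + (1)·(-1.2) + (-2)·(2.8) + (1)·(-2.2) + (1)·(1.8)) / 4 = -6/4 = -1.5
  s[Y,Y] = ((-1.2)·(-1.2) + (-1.2)·(-1.2) + (2.8)·(2.8) + (-2.2)·(-2.2) + (1.8)·(1.8)) / 4 = 18.8/4 = 4.7
  Sample standard deviations s_i = √(s[i,i]):
  s(X) = √(2) = 1.4142
  s(Y) = √(4.7) = 2.1679

Step 3 — r_{ij} = s_{ij} / (s_i · s_j):
  r[X,X] = 1 (diagonal).
  r[X,Y] = -1.5 / (1.4142 · 2.1679) = -1.5 / 3.0659 = -0.4892
  r[Y,Y] = 1 (diagonal).

R is symmetric with unit diagonal. Assembling:

R = [[1, -0.4892],
 [-0.4892, 1]]


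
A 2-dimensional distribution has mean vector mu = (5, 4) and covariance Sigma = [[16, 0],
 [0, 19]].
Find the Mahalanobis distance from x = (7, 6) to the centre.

Step 1 — centre the observation: (x - mu) = (2, 2).

Step 2 — invert Sigma. det(Sigma) = 16·19 - (0)² = 304.
  Sigma^{-1} = (1/det) · [[d, -b], [-b, a]] = [[0.0625, 0],
 [0, 0.0526]].

Step 3 — form the quadratic (x - mu)^T · Sigma^{-1} · (x - mu):
  Sigma^{-1} · (x - mu) = (0.125, 0.1053).
  (x - mu)^T · [Sigma^{-1} · (x - mu)] = (2)·(0.125) + (2)·(0.1053) = 0.4605.

Step 4 — take square root: d = √(0.4605) ≈ 0.6786.

d(x, mu) = √(0.4605) ≈ 0.6786


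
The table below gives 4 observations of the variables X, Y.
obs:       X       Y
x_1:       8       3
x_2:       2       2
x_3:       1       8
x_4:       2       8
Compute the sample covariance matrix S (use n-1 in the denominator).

Step 1 — column means:
  mean(X) = (8 + 2 + 1 + 2) / 4 = 13/4 = 3.25
  mean(Y) = (3 + 2 + 8 + 8) / 4 = 21/4 = 5.25

Step 2 — sample covariance S[i,j] = (1/(n-1)) · Σ_k (x_{k,i} - mean_i) · (x_{k,j} - mean_j), with n-1 = 3.
  S[X,X] = ((4.75)·(4.75) + (-1.25)·(-1.25) + (-2.25)·(-2.25) + (-1.25)·(-1.25)) / 3 = 30.75/3 = 10.25
  S[X,Y] = ((4.75)·(-2.25) + (-1.25)·(-3.25) + (-2.25)·(2.75) + (-1.25)·(2.75)) / 3 = -16.25/3 = -5.4167
  S[Y,Y] = ((-2.25)·(-2.25) + (-3.25)·(-3.25) + (2.75)·(2.75) + (2.75)·(2.75)) / 3 = 30.75/3 = 10.25

S is symmetric (S[j,i] = S[i,j]). Assembling:

S = [[10.25, -5.4167],
 [-5.4167, 10.25]]


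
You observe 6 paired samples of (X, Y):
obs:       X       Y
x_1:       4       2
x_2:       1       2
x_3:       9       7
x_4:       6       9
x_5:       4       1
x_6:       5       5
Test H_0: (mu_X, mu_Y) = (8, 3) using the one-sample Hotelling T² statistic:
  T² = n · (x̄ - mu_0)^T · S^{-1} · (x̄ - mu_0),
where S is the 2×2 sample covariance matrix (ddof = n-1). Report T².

Step 1 — sample mean vector:
  mean(X) = (4 + 1 + 9 + 6 + 4 + 5) / 6 = 29/6 = 4.8333
  mean(Y) = (2 + 2 + 7 + 9 + 1 + 5) / 6 = 26/6 = 4.3333
  x̄ = (4.8333, 4.3333),  deviation x̄ - mu_0 = (4.8333, 4.3333) - (8, 3) = (-3.1667, 1.3333).

Step 2 — sample covariance matrix, S[i,j] = (1/(n-1)) · Σ_k (x_{k,i} - mean_i) · (x_{k,j} - mean_j), divisor n-1 = 5:
  S[X,X] = ((-0.8333)·(-0.8333) + (-3.8333)·(-3.8333) + (4.1667)·(4.1667) + (1.1667)·(1.1667) + (-0.8333)·(-0.8333) + (0.1667)·(0.1667)) / 5 = 34.8333/5 = 6.9667
  S[X,Y] = ((-0.8333)·(-2.3333) + (-3.8333)·(-2.3333) + (4.1667)·(2.6667) + (1.1667)·(4.6667) + (-0.8333)·(-3.3333) + (0.1667)·(0.6667)) / 5 = 30.3333/5 = 6.0667
  S[Y,Y] = ((-2.3333)·(-2.3333) + (-2.3333)·(-2.3333) + (2.6667)·(2.6667) + (4.6667)·(4.6667) + (-3.3333)·(-3.3333) + (0.6667)·(0.6667)) / 5 = 51.3333/5 = 10.2667
  S = [[6.9667, 6.0667],
 [6.0667, 10.2667]].

Step 3 — invert S. det(S) = 6.9667·10.2667 - (6.0667)² = 34.72.
  S^{-1} = (1/det) · [[d, -b], [-b, a]] = [[0.2957, -0.1747],
 [-0.1747, 0.2007]].

Step 4 — quadratic form (x̄ - mu_0)^T · S^{-1} · (x̄ - mu_0):
  S^{-1} · (x̄ - mu_0) = (-1.1694, 0.8209),
  (x̄ - mu_0)^T · [...] = (-3.1667)·(-1.1694) + (1.3333)·(0.8209) = 4.7974.

Step 5 — scale by n: T² = 6 · 4.7974 = 28.7846.

T² ≈ 28.7846


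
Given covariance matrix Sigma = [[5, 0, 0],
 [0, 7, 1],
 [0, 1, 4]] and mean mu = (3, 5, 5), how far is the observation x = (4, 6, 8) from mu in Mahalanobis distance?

Step 1 — centre the observation: (x - mu) = (1, 1, 3).

Step 2 — invert Sigma (cofactor / det for 3×3, or solve directly):
  Sigma^{-1} = [[0.2, 0, 0],
 [0, 0.1481, -0.037],
 [0, -0.037, 0.2593]].

Step 3 — form the quadratic (x - mu)^T · Sigma^{-1} · (x - mu):
  Sigma^{-1} · (x - mu) = (0.2, 0.037, 0.7407).
  (x - mu)^T · [Sigma^{-1} · (x - mu)] = (1)·(0.2) + (1)·(0.037) + (3)·(0.7407) = 2.4593.

Step 4 — take square root: d = √(2.4593) ≈ 1.5682.

d(x, mu) = √(2.4593) ≈ 1.5682
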